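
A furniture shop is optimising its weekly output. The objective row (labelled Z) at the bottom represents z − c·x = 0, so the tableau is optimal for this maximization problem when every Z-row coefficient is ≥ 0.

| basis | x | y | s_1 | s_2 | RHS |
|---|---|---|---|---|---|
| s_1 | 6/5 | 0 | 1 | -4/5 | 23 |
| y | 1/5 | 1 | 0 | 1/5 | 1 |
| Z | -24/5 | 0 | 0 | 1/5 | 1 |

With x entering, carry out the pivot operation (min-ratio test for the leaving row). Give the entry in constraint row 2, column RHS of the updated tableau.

Ratio test on column x — row 1: 23/(6/5) = 115/6; row 2: 1/(1/5) = 5. Minimum is 5 at row 2 (y leaves); pivot element 1/5.
Divide row 2 by 1/5; eliminate column x from the other rows.
In the new row 2, the RHS entry is the old entry divided by the pivot: 1/(1/5) = 5.

5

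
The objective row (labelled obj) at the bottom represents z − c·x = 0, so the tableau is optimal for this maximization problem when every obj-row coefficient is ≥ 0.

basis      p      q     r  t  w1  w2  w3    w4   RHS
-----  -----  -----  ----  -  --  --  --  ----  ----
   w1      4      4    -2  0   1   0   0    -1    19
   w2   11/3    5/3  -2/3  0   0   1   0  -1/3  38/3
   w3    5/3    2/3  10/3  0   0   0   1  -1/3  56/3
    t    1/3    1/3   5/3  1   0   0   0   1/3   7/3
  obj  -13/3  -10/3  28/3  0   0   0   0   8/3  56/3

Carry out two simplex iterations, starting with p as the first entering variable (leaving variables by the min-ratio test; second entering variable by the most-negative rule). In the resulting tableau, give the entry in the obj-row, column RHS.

Ratio test on column p — row 1: 19/4 = 19/4; row 2: (38/3)/(11/3) = 38/11; row 3: (56/3)/(5/3) = 56/5; row 4: (7/3)/(1/3) = 7. Minimum is 38/11 at row 2 (w2 leaves); pivot element 11/3.
Divide row 2 by 11/3; eliminate column p from the other rows.
Second iteration: most negative obj-row entry is -15/11 in column q, so q enters.
Ratio test on column q — row 1: (57/11)/(24/11) = 19/8; row 2: (38/11)/(5/11) = 38/5; row 3: entry -1/11 ≤ 0; row 4: (13/11)/(2/11) = 13/2. Minimum is 19/8 at row 1 (w1 leaves); pivot element 24/11.
Divide row 1 by 24/11; eliminate column q from the other rows.
After both pivots, the entry at the obj-row, column RHS is 295/8.

295/8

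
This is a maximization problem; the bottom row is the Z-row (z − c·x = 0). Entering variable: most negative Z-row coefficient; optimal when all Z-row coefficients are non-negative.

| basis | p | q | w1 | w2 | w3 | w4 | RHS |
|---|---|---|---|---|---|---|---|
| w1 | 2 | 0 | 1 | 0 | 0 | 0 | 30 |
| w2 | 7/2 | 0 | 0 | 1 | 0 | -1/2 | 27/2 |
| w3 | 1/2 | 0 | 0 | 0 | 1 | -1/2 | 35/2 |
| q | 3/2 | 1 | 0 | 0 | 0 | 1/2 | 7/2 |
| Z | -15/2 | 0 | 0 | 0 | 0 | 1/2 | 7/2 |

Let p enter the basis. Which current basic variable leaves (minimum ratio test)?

q

Column p entries and ratios — w1: 30/2 = 15; w2: (27/2)/(7/2) = 27/7; w3: (35/2)/(1/2) = 35; q: (7/2)/(3/2) = 7/3.
Smallest ratio is 7/3 in the row of q, so q leaves.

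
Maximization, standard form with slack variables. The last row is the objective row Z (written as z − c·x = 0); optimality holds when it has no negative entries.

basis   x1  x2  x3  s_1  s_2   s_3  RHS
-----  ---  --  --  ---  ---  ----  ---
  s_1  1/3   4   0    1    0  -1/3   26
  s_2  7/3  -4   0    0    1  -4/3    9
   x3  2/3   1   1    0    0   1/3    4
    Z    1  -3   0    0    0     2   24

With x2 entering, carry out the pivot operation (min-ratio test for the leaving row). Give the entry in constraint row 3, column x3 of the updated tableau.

Ratio test on column x2 — row 1: 26/4 = 13/2; row 2: entry -4 ≤ 0; row 3: 4/1 = 4. Minimum is 4 at row 3 (x3 leaves); pivot element 1.
Divide row 3 by 1; eliminate column x2 from the other rows.
In the new row 3, the x3 entry is the old entry divided by the pivot: 1/1 = 1.

1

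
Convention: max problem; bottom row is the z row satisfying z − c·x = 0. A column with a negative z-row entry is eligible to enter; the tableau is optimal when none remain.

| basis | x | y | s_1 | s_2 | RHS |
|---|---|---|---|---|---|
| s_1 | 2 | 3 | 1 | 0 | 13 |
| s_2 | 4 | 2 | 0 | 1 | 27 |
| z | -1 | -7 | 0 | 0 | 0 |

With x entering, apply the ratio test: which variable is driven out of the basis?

Column x entries and ratios — s_1: 13/2 = 13/2; s_2: 27/4 = 27/4.
Smallest ratio is 13/2 in the row of s_1, so s_1 leaves.

s_1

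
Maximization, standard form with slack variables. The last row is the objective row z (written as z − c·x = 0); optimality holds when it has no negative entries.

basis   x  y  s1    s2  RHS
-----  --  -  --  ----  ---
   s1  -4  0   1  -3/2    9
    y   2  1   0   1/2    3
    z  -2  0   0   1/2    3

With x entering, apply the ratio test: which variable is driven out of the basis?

y

Column x entries and ratios — s1: -4 ≤ 0, skip; y: 3/2 = 3/2.
Smallest ratio is 3/2 in the row of y, so y leaves.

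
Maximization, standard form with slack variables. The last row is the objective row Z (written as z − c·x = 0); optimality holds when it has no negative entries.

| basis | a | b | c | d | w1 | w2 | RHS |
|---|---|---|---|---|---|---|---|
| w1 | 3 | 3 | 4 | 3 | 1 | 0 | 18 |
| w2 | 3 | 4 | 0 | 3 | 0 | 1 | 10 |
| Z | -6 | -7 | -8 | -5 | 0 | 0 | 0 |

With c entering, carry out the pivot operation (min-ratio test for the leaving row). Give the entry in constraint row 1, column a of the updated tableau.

Ratio test on column c — row 1: 18/4 = 9/2; row 2: entry 0 ≤ 0. Minimum is 9/2 at row 1 (w1 leaves); pivot element 4.
Divide row 1 by 4; eliminate column c from the other rows.
In the new row 1, the a entry is the old entry divided by the pivot: 3/4 = 3/4.

3/4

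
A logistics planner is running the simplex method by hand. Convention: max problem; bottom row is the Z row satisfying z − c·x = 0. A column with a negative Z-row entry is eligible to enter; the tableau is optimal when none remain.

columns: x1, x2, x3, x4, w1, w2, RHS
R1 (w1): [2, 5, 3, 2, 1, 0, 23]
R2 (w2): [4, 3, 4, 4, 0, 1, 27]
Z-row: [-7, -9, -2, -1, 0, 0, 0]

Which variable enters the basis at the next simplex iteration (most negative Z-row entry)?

x2

Negative Z-row entries: x1: -7, x2: -9, x3: -2, x4: -1.
The most negative is -9 in column x2, so x2 enters.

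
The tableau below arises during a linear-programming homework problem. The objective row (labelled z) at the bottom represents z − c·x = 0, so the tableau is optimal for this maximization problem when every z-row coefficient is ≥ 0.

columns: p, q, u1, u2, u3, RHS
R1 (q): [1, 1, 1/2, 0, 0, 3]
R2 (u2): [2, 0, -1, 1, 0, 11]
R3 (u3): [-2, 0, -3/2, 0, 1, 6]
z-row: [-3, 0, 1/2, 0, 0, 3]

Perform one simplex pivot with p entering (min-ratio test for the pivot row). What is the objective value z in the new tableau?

Ratio test on column p — row 1: 3/1 = 3; row 2: 11/2 = 11/2; row 3: entry -2 ≤ 0. Minimum is 3 at row 1 (q leaves); pivot element 1.
Pivot on row 1; the z-row RHS becomes 3 − (-3)·3 = 12.

12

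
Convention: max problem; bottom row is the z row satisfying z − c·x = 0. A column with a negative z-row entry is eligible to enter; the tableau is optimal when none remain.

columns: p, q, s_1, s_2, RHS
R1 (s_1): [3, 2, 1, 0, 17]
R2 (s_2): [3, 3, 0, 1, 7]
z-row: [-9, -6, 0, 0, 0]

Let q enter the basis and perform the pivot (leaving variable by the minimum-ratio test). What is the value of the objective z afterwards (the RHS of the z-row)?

14

Ratio test on column q — row 1: 17/2 = 17/2; row 2: 7/3 = 7/3. Minimum is 7/3 at row 2 (s_2 leaves); pivot element 3.
Pivot on row 2; the z-row RHS becomes 0 − (-6)·(7/3) = 14.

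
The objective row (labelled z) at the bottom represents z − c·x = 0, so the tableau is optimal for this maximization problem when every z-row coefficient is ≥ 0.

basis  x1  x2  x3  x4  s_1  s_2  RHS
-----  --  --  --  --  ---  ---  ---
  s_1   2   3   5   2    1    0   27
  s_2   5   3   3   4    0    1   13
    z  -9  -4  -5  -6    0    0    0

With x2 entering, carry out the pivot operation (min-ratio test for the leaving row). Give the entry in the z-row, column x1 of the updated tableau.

Ratio test on column x2 — row 1: 27/3 = 9; row 2: 13/3 = 13/3. Minimum is 13/3 at row 2 (s_2 leaves); pivot element 3.
Divide row 2 by 3; eliminate column x2 from the other rows.
z-row update in column x1: -9 − (-4)·(5/3) = -7/3.

-7/3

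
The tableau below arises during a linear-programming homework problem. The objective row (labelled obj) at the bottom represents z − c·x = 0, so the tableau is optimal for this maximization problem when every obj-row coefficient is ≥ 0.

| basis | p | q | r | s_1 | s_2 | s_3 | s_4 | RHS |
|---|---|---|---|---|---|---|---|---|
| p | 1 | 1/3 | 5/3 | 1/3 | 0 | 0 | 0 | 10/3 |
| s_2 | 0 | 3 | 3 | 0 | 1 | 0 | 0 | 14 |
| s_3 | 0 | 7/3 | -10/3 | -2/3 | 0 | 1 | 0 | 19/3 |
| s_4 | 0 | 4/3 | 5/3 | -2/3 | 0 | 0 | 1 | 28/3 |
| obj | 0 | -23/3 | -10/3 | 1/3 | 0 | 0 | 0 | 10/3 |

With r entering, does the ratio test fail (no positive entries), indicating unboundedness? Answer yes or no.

no

Column r has positive entries in row(s) 1, 2, 4, so the ratio test bounds it — not unbounded.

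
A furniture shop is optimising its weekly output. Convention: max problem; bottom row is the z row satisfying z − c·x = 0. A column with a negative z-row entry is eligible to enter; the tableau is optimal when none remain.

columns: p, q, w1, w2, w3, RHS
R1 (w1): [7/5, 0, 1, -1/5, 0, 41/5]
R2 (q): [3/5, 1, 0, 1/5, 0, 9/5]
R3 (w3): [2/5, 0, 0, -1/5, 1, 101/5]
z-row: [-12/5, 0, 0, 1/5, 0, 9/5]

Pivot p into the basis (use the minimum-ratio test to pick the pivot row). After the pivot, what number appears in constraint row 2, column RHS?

Ratio test on column p — row 1: (41/5)/(7/5) = 41/7; row 2: (9/5)/(3/5) = 3; row 3: (101/5)/(2/5) = 101/2. Minimum is 3 at row 2 (q leaves); pivot element 3/5.
Divide row 2 by 3/5; eliminate column p from the other rows.
In the new row 2, the RHS entry is the old entry divided by the pivot: (9/5)/(3/5) = 3.

3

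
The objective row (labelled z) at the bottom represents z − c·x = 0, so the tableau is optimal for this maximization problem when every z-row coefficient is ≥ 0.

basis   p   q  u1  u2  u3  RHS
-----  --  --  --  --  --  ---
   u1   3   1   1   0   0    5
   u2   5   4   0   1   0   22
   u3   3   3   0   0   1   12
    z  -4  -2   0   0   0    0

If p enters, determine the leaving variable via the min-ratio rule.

Column p entries and ratios — u1: 5/3 = 5/3; u2: 22/5 = 22/5; u3: 12/3 = 4.
Smallest ratio is 5/3 in the row of u1, so u1 leaves.

u1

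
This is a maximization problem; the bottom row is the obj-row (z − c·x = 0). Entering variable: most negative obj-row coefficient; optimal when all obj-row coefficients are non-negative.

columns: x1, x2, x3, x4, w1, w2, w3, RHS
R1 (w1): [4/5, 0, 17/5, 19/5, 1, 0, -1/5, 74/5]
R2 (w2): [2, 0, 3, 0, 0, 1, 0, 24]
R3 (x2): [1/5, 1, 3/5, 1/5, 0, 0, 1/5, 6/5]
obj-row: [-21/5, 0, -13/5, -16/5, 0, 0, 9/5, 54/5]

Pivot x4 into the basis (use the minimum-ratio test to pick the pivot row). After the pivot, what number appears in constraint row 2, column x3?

3

Ratio test on column x4 — row 1: (74/5)/(19/5) = 74/19; row 2: entry 0 ≤ 0; row 3: (6/5)/(1/5) = 6. Minimum is 74/19 at row 1 (w1 leaves); pivot element 19/5.
Divide row 1 by 19/5; eliminate column x4 from the other rows.
Row 2 update in column x3: 3 − 0·(17/19) = 3.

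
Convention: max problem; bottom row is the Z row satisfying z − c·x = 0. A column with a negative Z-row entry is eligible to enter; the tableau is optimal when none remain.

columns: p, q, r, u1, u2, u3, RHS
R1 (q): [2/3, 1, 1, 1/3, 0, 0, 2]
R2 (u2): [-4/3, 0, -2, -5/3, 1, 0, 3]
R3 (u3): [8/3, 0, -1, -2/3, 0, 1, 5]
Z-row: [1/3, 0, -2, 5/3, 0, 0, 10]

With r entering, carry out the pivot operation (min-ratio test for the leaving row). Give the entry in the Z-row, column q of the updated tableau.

2

Ratio test on column r — row 1: 2/1 = 2; row 2: entry -2 ≤ 0; row 3: entry -1 ≤ 0. Minimum is 2 at row 1 (q leaves); pivot element 1.
Divide row 1 by 1; eliminate column r from the other rows.
Z-row update in column q: 0 − (-2)·1 = 2.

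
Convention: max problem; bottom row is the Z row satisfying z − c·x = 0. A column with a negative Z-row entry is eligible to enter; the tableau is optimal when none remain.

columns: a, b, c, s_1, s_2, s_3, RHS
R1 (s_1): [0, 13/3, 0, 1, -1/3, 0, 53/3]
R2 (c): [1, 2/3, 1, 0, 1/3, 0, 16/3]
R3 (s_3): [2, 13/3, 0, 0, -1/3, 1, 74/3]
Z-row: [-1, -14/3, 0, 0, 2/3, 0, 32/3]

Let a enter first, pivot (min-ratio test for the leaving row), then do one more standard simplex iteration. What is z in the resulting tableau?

420/13

Ratio test on column a — row 1: entry 0 ≤ 0; row 2: (16/3)/1 = 16/3; row 3: (74/3)/2 = 37/3. Minimum is 16/3 at row 2 (c leaves); pivot element 1.
Pivot on row 2; the Z-row RHS becomes 32/3 − (-1)·(16/3) = 16.
Next entering variable (most negative Z-row entry -4): b.
Ratio test on column b — row 1: (53/3)/(13/3) = 53/13; row 2: (16/3)/(2/3) = 8; row 3: 14/3 = 14/3. Minimum is 53/13 at row 1 (s_1 leaves); pivot element 13/3.
After the second pivot the Z-row RHS is 16 − (-4)·(53/13) = 420/13.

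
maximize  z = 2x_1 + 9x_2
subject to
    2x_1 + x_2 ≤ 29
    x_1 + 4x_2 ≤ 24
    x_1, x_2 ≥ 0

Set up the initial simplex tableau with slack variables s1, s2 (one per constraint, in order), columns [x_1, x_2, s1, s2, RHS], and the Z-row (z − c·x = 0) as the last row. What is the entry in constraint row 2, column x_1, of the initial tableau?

1

Constraint 2 has coefficient 1 on x_1.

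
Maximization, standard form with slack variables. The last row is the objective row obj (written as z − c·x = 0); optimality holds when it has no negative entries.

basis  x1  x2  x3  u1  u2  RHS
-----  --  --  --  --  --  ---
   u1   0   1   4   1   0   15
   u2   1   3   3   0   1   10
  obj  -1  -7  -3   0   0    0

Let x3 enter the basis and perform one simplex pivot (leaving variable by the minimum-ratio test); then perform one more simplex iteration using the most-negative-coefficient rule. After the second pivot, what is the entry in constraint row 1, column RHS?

Ratio test on column x3 — row 1: 15/4 = 15/4; row 2: 10/3 = 10/3. Minimum is 10/3 at row 2 (u2 leaves); pivot element 3.
Divide row 2 by 3; eliminate column x3 from the other rows.
Second iteration: most negative obj-row entry is -4 in column x2, so x2 enters.
Ratio test on column x2 — row 1: entry -3 ≤ 0; row 2: (10/3)/1 = 10/3. Minimum is 10/3 at row 2 (x3 leaves); pivot element 1.
Divide row 2 by 1; eliminate column x2 from the other rows.
After both pivots, the entry at constraint row 1, column RHS is 35/3.

35/3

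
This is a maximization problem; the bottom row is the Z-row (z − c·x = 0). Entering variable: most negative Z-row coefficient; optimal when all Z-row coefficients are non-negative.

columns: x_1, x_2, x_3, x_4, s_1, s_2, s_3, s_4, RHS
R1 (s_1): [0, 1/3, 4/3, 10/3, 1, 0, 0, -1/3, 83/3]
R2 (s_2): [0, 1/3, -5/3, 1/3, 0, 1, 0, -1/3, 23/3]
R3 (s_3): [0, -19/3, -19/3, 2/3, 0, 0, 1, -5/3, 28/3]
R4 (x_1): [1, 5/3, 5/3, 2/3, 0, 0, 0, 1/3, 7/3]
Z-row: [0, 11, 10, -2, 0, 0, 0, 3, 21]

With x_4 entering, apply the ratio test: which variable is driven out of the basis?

x_1

Column x_4 entries and ratios — s_1: (83/3)/(10/3) = 83/10; s_2: (23/3)/(1/3) = 23; s_3: (28/3)/(2/3) = 14; x_1: (7/3)/(2/3) = 7/2.
Smallest ratio is 7/2 in the row of x_1, so x_1 leaves.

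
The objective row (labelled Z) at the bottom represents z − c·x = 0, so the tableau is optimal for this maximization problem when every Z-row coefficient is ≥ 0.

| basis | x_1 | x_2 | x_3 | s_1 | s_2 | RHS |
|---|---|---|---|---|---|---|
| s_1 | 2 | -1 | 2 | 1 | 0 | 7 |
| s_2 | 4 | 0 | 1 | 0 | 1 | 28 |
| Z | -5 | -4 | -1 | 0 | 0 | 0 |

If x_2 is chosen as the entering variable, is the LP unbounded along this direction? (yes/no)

yes

Every constraint-row entry in column x_2 is ≤ 0, so increasing x_2 is unbounded.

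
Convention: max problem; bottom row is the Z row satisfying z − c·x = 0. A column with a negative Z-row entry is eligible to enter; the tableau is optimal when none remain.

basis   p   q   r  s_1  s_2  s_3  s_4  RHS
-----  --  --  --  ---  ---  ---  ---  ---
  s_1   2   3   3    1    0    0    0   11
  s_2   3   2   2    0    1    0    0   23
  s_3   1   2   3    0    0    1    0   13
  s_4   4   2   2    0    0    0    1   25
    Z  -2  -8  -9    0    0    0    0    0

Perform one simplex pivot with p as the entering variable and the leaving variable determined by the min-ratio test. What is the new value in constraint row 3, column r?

Ratio test on column p — row 1: 11/2 = 11/2; row 2: 23/3 = 23/3; row 3: 13/1 = 13; row 4: 25/4 = 25/4. Minimum is 11/2 at row 1 (s_1 leaves); pivot element 2.
Divide row 1 by 2; eliminate column p from the other rows.
Row 3 update in column r: 3 − 1·(3/2) = 3/2.

3/2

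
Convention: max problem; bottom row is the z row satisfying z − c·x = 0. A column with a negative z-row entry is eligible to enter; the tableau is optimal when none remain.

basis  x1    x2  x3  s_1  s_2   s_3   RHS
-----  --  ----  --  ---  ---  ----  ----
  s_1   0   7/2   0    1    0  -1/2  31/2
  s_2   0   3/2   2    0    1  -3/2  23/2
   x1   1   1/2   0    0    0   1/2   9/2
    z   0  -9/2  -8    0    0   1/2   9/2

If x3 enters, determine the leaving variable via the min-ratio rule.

s_2

Column x3 entries and ratios — s_1: 0 ≤ 0, skip; s_2: (23/2)/2 = 23/4; x1: 0 ≤ 0, skip.
Smallest ratio is 23/4 in the row of s_2, so s_2 leaves.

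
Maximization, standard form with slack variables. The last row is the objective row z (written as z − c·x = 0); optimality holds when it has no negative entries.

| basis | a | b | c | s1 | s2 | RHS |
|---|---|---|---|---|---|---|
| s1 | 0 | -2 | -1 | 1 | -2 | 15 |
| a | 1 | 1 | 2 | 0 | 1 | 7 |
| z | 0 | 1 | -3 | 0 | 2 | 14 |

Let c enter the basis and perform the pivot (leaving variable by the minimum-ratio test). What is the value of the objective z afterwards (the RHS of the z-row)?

Ratio test on column c — row 1: entry -1 ≤ 0; row 2: 7/2 = 7/2. Minimum is 7/2 at row 2 (a leaves); pivot element 2.
Pivot on row 2; the z-row RHS becomes 14 − (-3)·(7/2) = 49/2.

49/2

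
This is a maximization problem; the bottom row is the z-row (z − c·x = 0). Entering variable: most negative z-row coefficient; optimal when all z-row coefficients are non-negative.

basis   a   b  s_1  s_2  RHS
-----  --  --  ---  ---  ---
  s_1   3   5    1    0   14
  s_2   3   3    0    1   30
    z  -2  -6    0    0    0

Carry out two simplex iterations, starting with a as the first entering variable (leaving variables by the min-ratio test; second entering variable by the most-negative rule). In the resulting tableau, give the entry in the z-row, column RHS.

Ratio test on column a — row 1: 14/3 = 14/3; row 2: 30/3 = 10. Minimum is 14/3 at row 1 (s_1 leaves); pivot element 3.
Divide row 1 by 3; eliminate column a from the other rows.
Second iteration: most negative z-row entry is -8/3 in column b, so b enters.
Ratio test on column b — row 1: (14/3)/(5/3) = 14/5; row 2: entry -2 ≤ 0. Minimum is 14/5 at row 1 (a leaves); pivot element 5/3.
Divide row 1 by 5/3; eliminate column b from the other rows.
After both pivots, the entry at the z-row, column RHS is 84/5.

84/5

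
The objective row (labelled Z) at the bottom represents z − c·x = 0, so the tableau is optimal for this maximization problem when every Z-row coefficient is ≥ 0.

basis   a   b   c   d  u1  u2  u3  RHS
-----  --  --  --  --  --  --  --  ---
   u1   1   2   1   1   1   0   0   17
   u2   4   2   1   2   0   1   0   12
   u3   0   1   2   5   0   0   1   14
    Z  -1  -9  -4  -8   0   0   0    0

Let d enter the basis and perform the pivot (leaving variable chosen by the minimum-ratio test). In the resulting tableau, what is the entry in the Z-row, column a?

-1

Ratio test on column d — row 1: 17/1 = 17; row 2: 12/2 = 6; row 3: 14/5 = 14/5. Minimum is 14/5 at row 3 (u3 leaves); pivot element 5.
Divide row 3 by 5; eliminate column d from the other rows.
Z-row update in column a: -1 − (-8)·0 = -1.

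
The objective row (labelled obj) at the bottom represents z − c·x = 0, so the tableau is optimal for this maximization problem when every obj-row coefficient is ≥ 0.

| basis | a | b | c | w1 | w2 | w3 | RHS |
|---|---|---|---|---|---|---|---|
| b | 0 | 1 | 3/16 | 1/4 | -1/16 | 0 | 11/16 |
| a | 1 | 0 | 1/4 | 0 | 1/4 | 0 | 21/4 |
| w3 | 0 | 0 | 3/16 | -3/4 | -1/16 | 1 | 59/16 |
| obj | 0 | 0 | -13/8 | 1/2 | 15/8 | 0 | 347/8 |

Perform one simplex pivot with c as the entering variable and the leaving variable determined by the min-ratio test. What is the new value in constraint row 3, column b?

-1

Ratio test on column c — row 1: (11/16)/(3/16) = 11/3; row 2: (21/4)/(1/4) = 21; row 3: (59/16)/(3/16) = 59/3. Minimum is 11/3 at row 1 (b leaves); pivot element 3/16.
Divide row 1 by 3/16; eliminate column c from the other rows.
Row 3 update in column b: 0 − (3/16)·(16/3) = -1.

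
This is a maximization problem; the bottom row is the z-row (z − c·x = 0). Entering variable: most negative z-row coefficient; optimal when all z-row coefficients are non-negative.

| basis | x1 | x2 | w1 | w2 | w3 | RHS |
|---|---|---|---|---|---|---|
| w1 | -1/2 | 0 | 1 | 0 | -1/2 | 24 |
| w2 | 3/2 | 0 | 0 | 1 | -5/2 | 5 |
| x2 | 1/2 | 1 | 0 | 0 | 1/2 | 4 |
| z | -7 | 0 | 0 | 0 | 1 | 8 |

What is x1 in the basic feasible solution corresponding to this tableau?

x1 is not in the basis, so in the current basic feasible solution x1 = 0.

0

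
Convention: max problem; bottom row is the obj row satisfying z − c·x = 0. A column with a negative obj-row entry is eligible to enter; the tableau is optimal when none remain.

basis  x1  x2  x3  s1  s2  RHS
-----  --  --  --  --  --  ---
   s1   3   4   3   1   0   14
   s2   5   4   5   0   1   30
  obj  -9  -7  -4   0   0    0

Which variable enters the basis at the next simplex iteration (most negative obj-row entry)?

Negative obj-row entries: x1: -9, x2: -7, x3: -4.
The most negative is -9 in column x1, so x1 enters.

x1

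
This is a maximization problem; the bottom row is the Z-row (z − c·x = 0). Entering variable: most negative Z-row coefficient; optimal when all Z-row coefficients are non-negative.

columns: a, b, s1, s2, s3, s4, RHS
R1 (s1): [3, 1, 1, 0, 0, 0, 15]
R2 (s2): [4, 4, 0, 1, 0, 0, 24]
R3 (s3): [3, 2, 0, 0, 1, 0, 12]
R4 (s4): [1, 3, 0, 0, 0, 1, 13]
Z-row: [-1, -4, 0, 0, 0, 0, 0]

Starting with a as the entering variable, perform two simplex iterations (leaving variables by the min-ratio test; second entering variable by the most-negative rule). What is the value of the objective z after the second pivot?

118/7

Ratio test on column a — row 1: 15/3 = 5; row 2: 24/4 = 6; row 3: 12/3 = 4; row 4: 13/1 = 13. Minimum is 4 at row 3 (s3 leaves); pivot element 3.
Pivot on row 3; the Z-row RHS becomes 0 − (-1)·4 = 4.
Next entering variable (most negative Z-row entry -10/3): b.
Ratio test on column b — row 1: entry -1 ≤ 0; row 2: 8/(4/3) = 6; row 3: 4/(2/3) = 6; row 4: 9/(7/3) = 27/7. Minimum is 27/7 at row 4 (s4 leaves); pivot element 7/3.
After the second pivot the Z-row RHS is 4 − (-10/3)·(27/7) = 118/7.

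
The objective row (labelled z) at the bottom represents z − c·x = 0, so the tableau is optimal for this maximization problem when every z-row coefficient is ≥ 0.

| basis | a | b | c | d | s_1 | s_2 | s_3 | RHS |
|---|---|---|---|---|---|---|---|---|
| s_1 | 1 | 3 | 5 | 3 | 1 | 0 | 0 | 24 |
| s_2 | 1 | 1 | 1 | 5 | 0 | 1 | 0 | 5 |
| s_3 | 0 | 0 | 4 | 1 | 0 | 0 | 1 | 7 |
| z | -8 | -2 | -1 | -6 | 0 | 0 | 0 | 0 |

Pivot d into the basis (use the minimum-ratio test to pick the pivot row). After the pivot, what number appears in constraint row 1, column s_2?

-3/5

Ratio test on column d — row 1: 24/3 = 8; row 2: 5/5 = 1; row 3: 7/1 = 7. Minimum is 1 at row 2 (s_2 leaves); pivot element 5.
Divide row 2 by 5; eliminate column d from the other rows.
Row 1 update in column s_2: 0 − 3·(1/5) = -3/5.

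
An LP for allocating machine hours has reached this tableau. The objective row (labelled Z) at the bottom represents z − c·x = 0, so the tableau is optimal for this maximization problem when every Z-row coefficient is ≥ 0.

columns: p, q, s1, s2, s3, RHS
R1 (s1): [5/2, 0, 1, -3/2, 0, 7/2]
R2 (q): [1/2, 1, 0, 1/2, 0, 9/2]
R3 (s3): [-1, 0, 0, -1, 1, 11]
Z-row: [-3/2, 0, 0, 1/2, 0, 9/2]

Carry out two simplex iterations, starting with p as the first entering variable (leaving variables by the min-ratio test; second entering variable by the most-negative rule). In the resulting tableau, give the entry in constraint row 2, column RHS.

19/4

Ratio test on column p — row 1: (7/2)/(5/2) = 7/5; row 2: (9/2)/(1/2) = 9; row 3: entry -1 ≤ 0. Minimum is 7/5 at row 1 (s1 leaves); pivot element 5/2.
Divide row 1 by 5/2; eliminate column p from the other rows.
Second iteration: most negative Z-row entry is -2/5 in column s2, so s2 enters.
Ratio test on column s2 — row 1: entry -3/5 ≤ 0; row 2: (19/5)/(4/5) = 19/4; row 3: entry -8/5 ≤ 0. Minimum is 19/4 at row 2 (q leaves); pivot element 4/5.
Divide row 2 by 4/5; eliminate column s2 from the other rows.
After both pivots, the entry at constraint row 2, column RHS is 19/4.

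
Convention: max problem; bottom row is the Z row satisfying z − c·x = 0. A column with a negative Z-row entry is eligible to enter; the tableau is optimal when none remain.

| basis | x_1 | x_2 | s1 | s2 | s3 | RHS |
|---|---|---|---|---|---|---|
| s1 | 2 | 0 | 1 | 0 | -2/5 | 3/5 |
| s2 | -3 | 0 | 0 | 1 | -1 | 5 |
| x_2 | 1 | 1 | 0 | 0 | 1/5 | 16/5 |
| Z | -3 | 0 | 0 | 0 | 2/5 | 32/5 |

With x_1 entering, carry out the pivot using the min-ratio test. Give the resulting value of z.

73/10

Ratio test on column x_1 — row 1: (3/5)/2 = 3/10; row 2: entry -3 ≤ 0; row 3: (16/5)/1 = 16/5. Minimum is 3/10 at row 1 (s1 leaves); pivot element 2.
Pivot on row 1; the Z-row RHS becomes 32/5 − (-3)·(3/10) = 73/10.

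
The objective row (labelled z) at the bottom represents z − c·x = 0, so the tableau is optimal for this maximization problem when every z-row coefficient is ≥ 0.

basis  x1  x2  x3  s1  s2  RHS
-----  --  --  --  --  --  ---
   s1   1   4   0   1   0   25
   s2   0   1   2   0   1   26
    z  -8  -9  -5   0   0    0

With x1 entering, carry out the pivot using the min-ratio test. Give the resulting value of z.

200

Ratio test on column x1 — row 1: 25/1 = 25; row 2: entry 0 ≤ 0. Minimum is 25 at row 1 (s1 leaves); pivot element 1.
Pivot on row 1; the z-row RHS becomes 0 − (-8)·25 = 200.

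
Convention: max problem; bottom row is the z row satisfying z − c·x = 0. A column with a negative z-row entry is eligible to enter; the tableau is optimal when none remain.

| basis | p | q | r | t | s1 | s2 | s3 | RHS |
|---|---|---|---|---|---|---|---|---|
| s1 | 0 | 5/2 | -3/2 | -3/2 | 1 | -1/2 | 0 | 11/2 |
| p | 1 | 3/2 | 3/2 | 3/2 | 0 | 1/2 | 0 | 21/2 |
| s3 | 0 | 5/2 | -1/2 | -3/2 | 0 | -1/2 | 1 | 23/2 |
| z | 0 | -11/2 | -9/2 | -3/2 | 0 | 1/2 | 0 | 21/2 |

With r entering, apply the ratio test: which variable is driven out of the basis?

Column r entries and ratios — s1: -3/2 ≤ 0, skip; p: (21/2)/(3/2) = 7; s3: -1/2 ≤ 0, skip.
Smallest ratio is 7 in the row of p, so p leaves.

p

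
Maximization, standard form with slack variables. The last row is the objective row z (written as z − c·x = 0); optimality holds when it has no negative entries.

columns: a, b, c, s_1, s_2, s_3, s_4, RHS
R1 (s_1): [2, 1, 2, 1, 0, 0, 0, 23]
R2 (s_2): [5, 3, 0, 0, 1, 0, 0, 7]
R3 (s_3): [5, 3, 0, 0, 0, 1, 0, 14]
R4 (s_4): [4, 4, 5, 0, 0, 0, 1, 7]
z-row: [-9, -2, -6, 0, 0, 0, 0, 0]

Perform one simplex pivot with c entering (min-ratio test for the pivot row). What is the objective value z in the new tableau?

Ratio test on column c — row 1: 23/2 = 23/2; row 2: entry 0 ≤ 0; row 3: entry 0 ≤ 0; row 4: 7/5 = 7/5. Minimum is 7/5 at row 4 (s_4 leaves); pivot element 5.
Pivot on row 4; the z-row RHS becomes 0 − (-6)·(7/5) = 42/5.

42/5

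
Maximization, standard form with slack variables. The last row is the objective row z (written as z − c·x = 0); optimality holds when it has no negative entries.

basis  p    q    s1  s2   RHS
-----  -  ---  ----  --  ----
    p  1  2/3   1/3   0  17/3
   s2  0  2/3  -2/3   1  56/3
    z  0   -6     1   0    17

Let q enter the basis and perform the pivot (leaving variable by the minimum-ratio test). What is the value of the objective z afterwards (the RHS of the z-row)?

68

Ratio test on column q — row 1: (17/3)/(2/3) = 17/2; row 2: (56/3)/(2/3) = 28. Minimum is 17/2 at row 1 (p leaves); pivot element 2/3.
Pivot on row 1; the z-row RHS becomes 17 − (-6)·(17/2) = 68.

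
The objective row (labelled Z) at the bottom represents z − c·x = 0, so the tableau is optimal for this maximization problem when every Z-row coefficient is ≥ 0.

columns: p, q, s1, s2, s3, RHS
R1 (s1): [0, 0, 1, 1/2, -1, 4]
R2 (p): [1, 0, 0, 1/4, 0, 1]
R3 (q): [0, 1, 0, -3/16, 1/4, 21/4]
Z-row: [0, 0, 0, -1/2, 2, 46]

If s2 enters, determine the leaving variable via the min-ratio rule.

p

Column s2 entries and ratios — s1: 4/(1/2) = 8; p: 1/(1/4) = 4; q: -3/16 ≤ 0, skip.
Smallest ratio is 4 in the row of p, so p leaves.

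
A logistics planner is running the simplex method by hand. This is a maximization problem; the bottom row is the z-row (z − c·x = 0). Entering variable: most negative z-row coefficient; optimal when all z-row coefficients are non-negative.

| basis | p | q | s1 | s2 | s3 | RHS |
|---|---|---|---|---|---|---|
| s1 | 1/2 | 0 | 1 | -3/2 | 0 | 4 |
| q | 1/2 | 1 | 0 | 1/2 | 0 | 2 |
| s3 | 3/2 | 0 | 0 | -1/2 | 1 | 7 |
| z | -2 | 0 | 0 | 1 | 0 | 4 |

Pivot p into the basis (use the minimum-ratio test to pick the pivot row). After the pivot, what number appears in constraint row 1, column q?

Ratio test on column p — row 1: 4/(1/2) = 8; row 2: 2/(1/2) = 4; row 3: 7/(3/2) = 14/3. Minimum is 4 at row 2 (q leaves); pivot element 1/2.
Divide row 2 by 1/2; eliminate column p from the other rows.
Row 1 update in column q: 0 − (1/2)·2 = -1.

-1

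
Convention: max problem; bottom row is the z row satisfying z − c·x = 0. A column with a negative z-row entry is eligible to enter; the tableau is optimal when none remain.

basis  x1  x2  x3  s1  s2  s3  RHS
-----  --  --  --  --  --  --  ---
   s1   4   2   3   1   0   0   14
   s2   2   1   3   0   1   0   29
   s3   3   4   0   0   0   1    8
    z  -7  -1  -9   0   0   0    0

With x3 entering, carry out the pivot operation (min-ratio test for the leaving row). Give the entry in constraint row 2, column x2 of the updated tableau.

Ratio test on column x3 — row 1: 14/3 = 14/3; row 2: 29/3 = 29/3; row 3: entry 0 ≤ 0. Minimum is 14/3 at row 1 (s1 leaves); pivot element 3.
Divide row 1 by 3; eliminate column x3 from the other rows.
Row 2 update in column x2: 1 − 3·(2/3) = -1.

-1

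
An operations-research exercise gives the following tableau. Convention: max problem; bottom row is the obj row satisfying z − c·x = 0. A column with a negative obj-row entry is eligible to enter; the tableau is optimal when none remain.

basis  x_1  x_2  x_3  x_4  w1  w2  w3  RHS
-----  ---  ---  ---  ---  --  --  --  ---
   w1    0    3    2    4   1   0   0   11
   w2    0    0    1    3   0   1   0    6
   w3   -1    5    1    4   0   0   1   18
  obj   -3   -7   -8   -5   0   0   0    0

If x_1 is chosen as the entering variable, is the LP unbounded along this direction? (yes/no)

Every constraint-row entry in column x_1 is ≤ 0, so increasing x_1 is unbounded.

yes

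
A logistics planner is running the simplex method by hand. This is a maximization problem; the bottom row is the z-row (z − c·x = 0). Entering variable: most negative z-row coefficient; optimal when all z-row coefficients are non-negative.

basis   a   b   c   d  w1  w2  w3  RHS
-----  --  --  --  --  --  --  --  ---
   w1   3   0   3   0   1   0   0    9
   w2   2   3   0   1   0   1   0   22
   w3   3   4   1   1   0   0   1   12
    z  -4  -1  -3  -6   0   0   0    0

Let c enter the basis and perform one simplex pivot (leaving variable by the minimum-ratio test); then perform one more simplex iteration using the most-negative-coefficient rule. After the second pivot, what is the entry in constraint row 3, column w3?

1

Ratio test on column c — row 1: 9/3 = 3; row 2: entry 0 ≤ 0; row 3: 12/1 = 12. Minimum is 3 at row 1 (w1 leaves); pivot element 3.
Divide row 1 by 3; eliminate column c from the other rows.
Second iteration: most negative z-row entry is -6 in column d, so d enters.
Ratio test on column d — row 1: entry 0 ≤ 0; row 2: 22/1 = 22; row 3: 9/1 = 9. Minimum is 9 at row 3 (w3 leaves); pivot element 1.
Divide row 3 by 1; eliminate column d from the other rows.
After both pivots, the entry at constraint row 3, column w3 is 1.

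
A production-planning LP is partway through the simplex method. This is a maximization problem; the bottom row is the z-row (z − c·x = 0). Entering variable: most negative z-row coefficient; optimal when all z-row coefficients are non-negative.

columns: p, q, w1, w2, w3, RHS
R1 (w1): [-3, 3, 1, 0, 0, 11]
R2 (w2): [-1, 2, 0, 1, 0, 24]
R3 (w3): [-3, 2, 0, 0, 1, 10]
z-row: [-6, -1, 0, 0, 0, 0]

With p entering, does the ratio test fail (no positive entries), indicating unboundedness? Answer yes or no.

yes

Every constraint-row entry in column p is ≤ 0, so increasing p is unbounded.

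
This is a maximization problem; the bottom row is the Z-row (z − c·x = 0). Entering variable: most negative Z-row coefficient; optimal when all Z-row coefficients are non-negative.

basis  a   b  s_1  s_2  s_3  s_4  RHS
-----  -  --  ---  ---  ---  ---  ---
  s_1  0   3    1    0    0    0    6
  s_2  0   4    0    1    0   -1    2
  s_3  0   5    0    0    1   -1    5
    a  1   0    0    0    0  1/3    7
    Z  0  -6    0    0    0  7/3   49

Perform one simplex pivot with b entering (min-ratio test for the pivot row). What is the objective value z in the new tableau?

52

Ratio test on column b — row 1: 6/3 = 2; row 2: 2/4 = 1/2; row 3: 5/5 = 1; row 4: entry 0 ≤ 0. Minimum is 1/2 at row 2 (s_2 leaves); pivot element 4.
Pivot on row 2; the Z-row RHS becomes 49 − (-6)·(1/2) = 52.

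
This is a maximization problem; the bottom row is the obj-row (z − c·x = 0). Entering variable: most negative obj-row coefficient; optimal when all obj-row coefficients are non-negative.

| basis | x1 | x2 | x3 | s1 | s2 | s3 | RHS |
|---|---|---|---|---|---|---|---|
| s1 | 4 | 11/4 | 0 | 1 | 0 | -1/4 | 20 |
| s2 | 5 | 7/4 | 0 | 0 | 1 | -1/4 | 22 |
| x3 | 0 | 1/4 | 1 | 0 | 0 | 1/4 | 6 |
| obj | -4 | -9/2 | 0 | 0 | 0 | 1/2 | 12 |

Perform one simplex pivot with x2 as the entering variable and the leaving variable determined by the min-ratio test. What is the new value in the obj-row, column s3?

Ratio test on column x2 — row 1: 20/(11/4) = 80/11; row 2: 22/(7/4) = 88/7; row 3: 6/(1/4) = 24. Minimum is 80/11 at row 1 (s1 leaves); pivot element 11/4.
Divide row 1 by 11/4; eliminate column x2 from the other rows.
obj-row update in column s3: 1/2 − (-9/2)·(-1/11) = 1/11.

1/11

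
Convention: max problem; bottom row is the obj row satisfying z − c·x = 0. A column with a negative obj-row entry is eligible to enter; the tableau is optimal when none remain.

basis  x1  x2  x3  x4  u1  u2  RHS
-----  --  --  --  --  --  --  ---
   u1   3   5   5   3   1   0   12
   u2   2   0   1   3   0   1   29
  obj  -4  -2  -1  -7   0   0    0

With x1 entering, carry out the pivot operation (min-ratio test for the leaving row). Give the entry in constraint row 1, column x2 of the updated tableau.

Ratio test on column x1 — row 1: 12/3 = 4; row 2: 29/2 = 29/2. Minimum is 4 at row 1 (u1 leaves); pivot element 3.
Divide row 1 by 3; eliminate column x1 from the other rows.
In the new row 1, the x2 entry is the old entry divided by the pivot: 5/3 = 5/3.

5/3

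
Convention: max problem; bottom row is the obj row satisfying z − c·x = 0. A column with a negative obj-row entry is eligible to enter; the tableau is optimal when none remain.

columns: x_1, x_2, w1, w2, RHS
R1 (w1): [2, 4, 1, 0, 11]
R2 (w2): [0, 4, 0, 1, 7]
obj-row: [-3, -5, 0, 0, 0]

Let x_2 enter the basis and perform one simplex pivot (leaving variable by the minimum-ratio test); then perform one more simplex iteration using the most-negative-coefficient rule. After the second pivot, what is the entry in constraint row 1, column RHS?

Ratio test on column x_2 — row 1: 11/4 = 11/4; row 2: 7/4 = 7/4. Minimum is 7/4 at row 2 (w2 leaves); pivot element 4.
Divide row 2 by 4; eliminate column x_2 from the other rows.
Second iteration: most negative obj-row entry is -3 in column x_1, so x_1 enters.
Ratio test on column x_1 — row 1: 4/2 = 2; row 2: entry 0 ≤ 0. Minimum is 2 at row 1 (w1 leaves); pivot element 2.
Divide row 1 by 2; eliminate column x_1 from the other rows.
After both pivots, the entry at constraint row 1, column RHS is 2.

2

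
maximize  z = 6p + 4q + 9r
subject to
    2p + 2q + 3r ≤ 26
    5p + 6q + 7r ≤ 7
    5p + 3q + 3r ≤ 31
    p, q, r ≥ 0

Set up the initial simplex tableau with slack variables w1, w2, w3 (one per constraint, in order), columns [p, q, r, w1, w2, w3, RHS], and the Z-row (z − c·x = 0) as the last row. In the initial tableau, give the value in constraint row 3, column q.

3

Constraint 3 has coefficient 3 on q.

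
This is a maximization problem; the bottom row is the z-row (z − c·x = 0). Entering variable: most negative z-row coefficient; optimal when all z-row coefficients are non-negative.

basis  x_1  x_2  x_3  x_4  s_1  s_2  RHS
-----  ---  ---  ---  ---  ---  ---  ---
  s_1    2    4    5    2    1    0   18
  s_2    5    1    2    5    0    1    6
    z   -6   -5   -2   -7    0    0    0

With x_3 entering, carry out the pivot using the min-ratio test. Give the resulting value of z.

Ratio test on column x_3 — row 1: 18/5 = 18/5; row 2: 6/2 = 3. Minimum is 3 at row 2 (s_2 leaves); pivot element 2.
Pivot on row 2; the z-row RHS becomes 0 − (-2)·3 = 6.

6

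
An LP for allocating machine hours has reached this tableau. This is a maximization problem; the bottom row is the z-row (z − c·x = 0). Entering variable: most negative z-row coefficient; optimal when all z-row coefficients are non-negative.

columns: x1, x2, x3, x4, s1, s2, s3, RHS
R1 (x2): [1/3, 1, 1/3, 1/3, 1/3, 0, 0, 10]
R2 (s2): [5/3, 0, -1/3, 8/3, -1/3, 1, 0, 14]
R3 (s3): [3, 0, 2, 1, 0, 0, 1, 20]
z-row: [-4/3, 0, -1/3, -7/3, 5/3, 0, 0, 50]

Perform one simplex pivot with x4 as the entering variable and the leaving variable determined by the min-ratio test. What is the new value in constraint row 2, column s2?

3/8

Ratio test on column x4 — row 1: 10/(1/3) = 30; row 2: 14/(8/3) = 21/4; row 3: 20/1 = 20. Minimum is 21/4 at row 2 (s2 leaves); pivot element 8/3.
Divide row 2 by 8/3; eliminate column x4 from the other rows.
In the new row 2, the s2 entry is the old entry divided by the pivot: 1/(8/3) = 3/8.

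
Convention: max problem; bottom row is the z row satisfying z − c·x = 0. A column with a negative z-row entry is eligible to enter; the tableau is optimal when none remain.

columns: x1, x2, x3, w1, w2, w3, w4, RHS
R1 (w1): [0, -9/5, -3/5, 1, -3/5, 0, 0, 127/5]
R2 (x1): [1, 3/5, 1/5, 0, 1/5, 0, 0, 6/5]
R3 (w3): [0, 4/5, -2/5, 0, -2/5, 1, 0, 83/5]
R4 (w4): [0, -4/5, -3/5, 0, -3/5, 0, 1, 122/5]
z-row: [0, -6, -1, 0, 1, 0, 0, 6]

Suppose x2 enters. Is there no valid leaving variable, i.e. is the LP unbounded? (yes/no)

no

Column x2 has positive entries in row(s) 2, 3, so the ratio test bounds it — not unbounded.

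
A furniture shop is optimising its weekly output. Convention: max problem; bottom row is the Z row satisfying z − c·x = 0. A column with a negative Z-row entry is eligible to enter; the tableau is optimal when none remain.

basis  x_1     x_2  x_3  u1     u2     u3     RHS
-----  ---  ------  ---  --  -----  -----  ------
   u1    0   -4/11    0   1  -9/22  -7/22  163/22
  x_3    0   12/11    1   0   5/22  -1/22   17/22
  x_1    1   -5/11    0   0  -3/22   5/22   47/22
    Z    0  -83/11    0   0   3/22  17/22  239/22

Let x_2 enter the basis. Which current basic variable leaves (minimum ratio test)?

x_3

Column x_2 entries and ratios — u1: -4/11 ≤ 0, skip; x_3: (17/22)/(12/11) = 17/24; x_1: -5/11 ≤ 0, skip.
Smallest ratio is 17/24 in the row of x_3, so x_3 leaves.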